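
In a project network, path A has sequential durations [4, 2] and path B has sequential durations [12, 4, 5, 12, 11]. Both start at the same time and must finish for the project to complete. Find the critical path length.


Path A total = 4 + 2 = 6
Path B total = 12 + 4 + 5 + 12 + 11 = 44
Critical path = longest path = max(6, 44) = 44

44


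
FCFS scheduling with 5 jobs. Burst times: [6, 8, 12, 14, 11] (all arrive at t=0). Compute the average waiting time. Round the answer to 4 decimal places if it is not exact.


FCFS order (as given): [6, 8, 12, 14, 11]
Waiting times:
  Job 1: wait = 0
  Job 2: wait = 6
  Job 3: wait = 14
  Job 4: wait = 26
  Job 5: wait = 40
Sum of waiting times = 86
Average waiting time = 86/5 = 17.2

17.2


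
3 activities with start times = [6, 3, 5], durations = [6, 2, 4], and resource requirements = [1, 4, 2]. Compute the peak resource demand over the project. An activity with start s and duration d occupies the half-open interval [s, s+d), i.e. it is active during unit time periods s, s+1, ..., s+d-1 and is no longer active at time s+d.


Each activity i is active on [start_i, start_i + duration_i).
Compute total resource usage per time slot:
  t=0: active resources = [], total = 0
  t=1: active resources = [], total = 0
  t=2: active resources = [], total = 0
  t=3: active resources = [4], total = 4
  t=4: active resources = [4], total = 4
  t=5: active resources = [2], total = 2
  t=6: active resources = [1, 2], total = 3
  t=7: active resources = [1, 2], total = 3
  t=8: active resources = [1, 2], total = 3
  t=9: active resources = [1], total = 1
  t=10: active resources = [1], total = 1
  t=11: active resources = [1], total = 1
Peak resource demand = 4

4


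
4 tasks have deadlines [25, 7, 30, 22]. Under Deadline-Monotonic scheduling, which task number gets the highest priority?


Sort tasks by relative deadline (ascending):
  Task 2: deadline = 7
  Task 4: deadline = 22
  Task 1: deadline = 25
  Task 3: deadline = 30
Priority order (highest first): [2, 4, 1, 3]
Highest priority task = 2

2


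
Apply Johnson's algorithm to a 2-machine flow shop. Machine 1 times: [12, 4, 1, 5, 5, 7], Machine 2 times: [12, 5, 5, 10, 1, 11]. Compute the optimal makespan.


Apply Johnson's rule:
  Group 1 (a <= b): [(3, 1, 5), (2, 4, 5), (4, 5, 10), (6, 7, 11), (1, 12, 12)]
  Group 2 (a > b): [(5, 5, 1)]
Optimal job order: [3, 2, 4, 6, 1, 5]
Schedule:
  Job 3: M1 done at 1, M2 done at 6
  Job 2: M1 done at 5, M2 done at 11
  Job 4: M1 done at 10, M2 done at 21
  Job 6: M1 done at 17, M2 done at 32
  Job 1: M1 done at 29, M2 done at 44
  Job 5: M1 done at 34, M2 done at 45
Makespan = 45

45


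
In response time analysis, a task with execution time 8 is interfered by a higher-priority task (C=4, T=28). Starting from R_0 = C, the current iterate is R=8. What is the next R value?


R_next = C + ceil(R_prev / T_hp) * C_hp
ceil(8 / 28) = ceil(0.2857) = 1
Interference = 1 * 4 = 4
R_next = 8 + 4 = 12

12


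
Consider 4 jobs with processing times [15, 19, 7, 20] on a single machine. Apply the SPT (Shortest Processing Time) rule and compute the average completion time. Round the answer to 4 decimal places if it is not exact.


Sort jobs by processing time (SPT order): [7, 15, 19, 20]
Compute completion times sequentially:
  Job 1: processing = 7, completes at 7
  Job 2: processing = 15, completes at 22
  Job 3: processing = 19, completes at 41
  Job 4: processing = 20, completes at 61
Sum of completion times = 131
Average completion time = 131/4 = 32.75

32.75


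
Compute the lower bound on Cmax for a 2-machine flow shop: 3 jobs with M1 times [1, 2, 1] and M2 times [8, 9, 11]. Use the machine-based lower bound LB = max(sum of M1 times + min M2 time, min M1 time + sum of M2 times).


LB1 = sum(M1 times) + min(M2 times) = 4 + 8 = 12
LB2 = min(M1 times) + sum(M2 times) = 1 + 28 = 29
Lower bound = max(LB1, LB2) = max(12, 29) = 29

29


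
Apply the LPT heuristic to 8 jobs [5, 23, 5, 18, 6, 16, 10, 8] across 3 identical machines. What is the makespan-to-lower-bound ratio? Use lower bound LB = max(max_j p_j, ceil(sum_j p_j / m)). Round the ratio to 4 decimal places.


LPT order: [23, 18, 16, 10, 8, 6, 5, 5]
Machine loads after assignment: [29, 31, 31]
LPT makespan = 31
Lower bound = max(max_job, ceil(total/3)) = max(23, 31) = 31
Ratio = 31 / 31 = 1.0

1.0


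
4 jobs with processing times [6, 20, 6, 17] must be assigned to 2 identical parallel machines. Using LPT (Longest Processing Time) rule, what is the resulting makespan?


Sort jobs in decreasing order (LPT): [20, 17, 6, 6]
Assign each job to the least loaded machine:
  Machine 1: jobs [20, 6], load = 26
  Machine 2: jobs [17, 6], load = 23
Makespan = max load = 26

26


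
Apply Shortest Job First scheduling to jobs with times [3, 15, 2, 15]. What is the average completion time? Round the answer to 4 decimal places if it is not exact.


SJF order (ascending): [2, 3, 15, 15]
Completion times:
  Job 1: burst=2, C=2
  Job 2: burst=3, C=5
  Job 3: burst=15, C=20
  Job 4: burst=15, C=35
Average completion = 62/4 = 15.5

15.5


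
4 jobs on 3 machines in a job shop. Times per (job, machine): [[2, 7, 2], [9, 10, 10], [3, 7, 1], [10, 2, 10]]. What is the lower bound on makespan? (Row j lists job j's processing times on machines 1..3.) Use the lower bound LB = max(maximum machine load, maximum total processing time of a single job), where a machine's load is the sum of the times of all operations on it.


Machine loads:
  Machine 1: 2 + 9 + 3 + 10 = 24
  Machine 2: 7 + 10 + 7 + 2 = 26
  Machine 3: 2 + 10 + 1 + 10 = 23
Max machine load = 26
Job totals:
  Job 1: 11
  Job 2: 29
  Job 3: 11
  Job 4: 22
Max job total = 29
Lower bound = max(26, 29) = 29

29


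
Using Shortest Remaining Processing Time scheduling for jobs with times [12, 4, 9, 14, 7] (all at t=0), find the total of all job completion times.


Since all jobs arrive at t=0, SRPT equals SPT ordering.
SPT order: [4, 7, 9, 12, 14]
Completion times:
  Job 1: p=4, C=4
  Job 2: p=7, C=11
  Job 3: p=9, C=20
  Job 4: p=12, C=32
  Job 5: p=14, C=46
Total completion time = 4 + 11 + 20 + 32 + 46 = 113

113


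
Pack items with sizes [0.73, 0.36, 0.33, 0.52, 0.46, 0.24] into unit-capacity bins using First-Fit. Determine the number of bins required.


Place items sequentially using First-Fit:
  Item 0.73 -> new Bin 1
  Item 0.36 -> new Bin 2
  Item 0.33 -> Bin 2 (now 0.69)
  Item 0.52 -> new Bin 3
  Item 0.46 -> Bin 3 (now 0.98)
  Item 0.24 -> Bin 1 (now 0.97)
Total bins used = 3

3


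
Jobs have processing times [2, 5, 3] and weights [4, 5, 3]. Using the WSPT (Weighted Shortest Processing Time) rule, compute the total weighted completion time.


Compute p/w ratios and sort ascending (WSPT): [(2, 4), (5, 5), (3, 3)]
Compute weighted completion times:
  Job (p=2,w=4): C=2, w*C=4*2=8
  Job (p=5,w=5): C=7, w*C=5*7=35
  Job (p=3,w=3): C=10, w*C=3*10=30
Total weighted completion time = 73

73


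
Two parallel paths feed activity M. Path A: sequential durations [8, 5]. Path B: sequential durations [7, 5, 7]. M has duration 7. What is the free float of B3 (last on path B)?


ES(B3) = sum of predecessors on chain B = 12
EF(B3) = ES + duration = 12 + 7 = 19
Successor of B3 is M. ES(M) = max(sum(A), sum(B)) = max(13, 19) = 19
Free float = ES(successor) - EF(current) = 19 - 19 = 0

0


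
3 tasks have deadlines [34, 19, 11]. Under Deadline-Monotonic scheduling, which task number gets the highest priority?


Sort tasks by relative deadline (ascending):
  Task 3: deadline = 11
  Task 2: deadline = 19
  Task 1: deadline = 34
Priority order (highest first): [3, 2, 1]
Highest priority task = 3

3


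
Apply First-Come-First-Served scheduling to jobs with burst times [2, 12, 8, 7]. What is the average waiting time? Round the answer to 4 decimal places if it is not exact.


FCFS order (as given): [2, 12, 8, 7]
Waiting times:
  Job 1: wait = 0
  Job 2: wait = 2
  Job 3: wait = 14
  Job 4: wait = 22
Sum of waiting times = 38
Average waiting time = 38/4 = 9.5

9.5


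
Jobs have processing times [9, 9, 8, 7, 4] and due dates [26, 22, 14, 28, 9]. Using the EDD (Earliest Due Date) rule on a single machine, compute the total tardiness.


Sort by due date (EDD order): [(4, 9), (8, 14), (9, 22), (9, 26), (7, 28)]
Compute completion times and tardiness:
  Job 1: p=4, d=9, C=4, tardiness=max(0,4-9)=0
  Job 2: p=8, d=14, C=12, tardiness=max(0,12-14)=0
  Job 3: p=9, d=22, C=21, tardiness=max(0,21-22)=0
  Job 4: p=9, d=26, C=30, tardiness=max(0,30-26)=4
  Job 5: p=7, d=28, C=37, tardiness=max(0,37-28)=9
Total tardiness = 13

13


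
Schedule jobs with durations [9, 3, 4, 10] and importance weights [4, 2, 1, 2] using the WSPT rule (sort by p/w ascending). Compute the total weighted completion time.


Compute p/w ratios and sort ascending (WSPT): [(3, 2), (9, 4), (4, 1), (10, 2)]
Compute weighted completion times:
  Job (p=3,w=2): C=3, w*C=2*3=6
  Job (p=9,w=4): C=12, w*C=4*12=48
  Job (p=4,w=1): C=16, w*C=1*16=16
  Job (p=10,w=2): C=26, w*C=2*26=52
Total weighted completion time = 122

122


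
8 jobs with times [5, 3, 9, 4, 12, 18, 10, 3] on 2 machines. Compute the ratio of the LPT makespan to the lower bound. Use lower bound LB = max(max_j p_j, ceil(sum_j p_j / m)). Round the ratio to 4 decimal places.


LPT order: [18, 12, 10, 9, 5, 4, 3, 3]
Machine loads after assignment: [31, 33]
LPT makespan = 33
Lower bound = max(max_job, ceil(total/2)) = max(18, 32) = 32
Ratio = 33 / 32 = 1.0313

1.0313


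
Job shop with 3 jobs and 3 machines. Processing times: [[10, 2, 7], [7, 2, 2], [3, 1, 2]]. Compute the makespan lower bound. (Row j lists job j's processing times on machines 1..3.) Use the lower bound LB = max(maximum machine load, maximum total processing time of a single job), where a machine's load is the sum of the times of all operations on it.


Machine loads:
  Machine 1: 10 + 7 + 3 = 20
  Machine 2: 2 + 2 + 1 = 5
  Machine 3: 7 + 2 + 2 = 11
Max machine load = 20
Job totals:
  Job 1: 19
  Job 2: 11
  Job 3: 6
Max job total = 19
Lower bound = max(20, 19) = 20

20


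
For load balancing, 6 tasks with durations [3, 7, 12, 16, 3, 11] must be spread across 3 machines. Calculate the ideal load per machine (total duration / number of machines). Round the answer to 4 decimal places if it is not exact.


Total processing time = 3 + 7 + 12 + 16 + 3 + 11 = 52
Number of machines = 3
Ideal balanced load = 52 / 3 = 17.3333

17.3333


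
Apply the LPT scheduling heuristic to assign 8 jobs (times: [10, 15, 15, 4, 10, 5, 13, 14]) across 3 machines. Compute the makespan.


Sort jobs in decreasing order (LPT): [15, 15, 14, 13, 10, 10, 5, 4]
Assign each job to the least loaded machine:
  Machine 1: jobs [15, 10, 5], load = 30
  Machine 2: jobs [15, 10, 4], load = 29
  Machine 3: jobs [14, 13], load = 27
Makespan = max load = 30

30


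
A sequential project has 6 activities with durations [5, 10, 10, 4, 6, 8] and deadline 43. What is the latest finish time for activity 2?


LF(activity 2) = deadline - sum of successor durations
Successors: activities 3 through 6 with durations [10, 4, 6, 8]
Sum of successor durations = 28
LF = 43 - 28 = 15

15


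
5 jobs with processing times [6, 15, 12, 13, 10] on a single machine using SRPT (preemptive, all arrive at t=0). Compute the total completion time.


Since all jobs arrive at t=0, SRPT equals SPT ordering.
SPT order: [6, 10, 12, 13, 15]
Completion times:
  Job 1: p=6, C=6
  Job 2: p=10, C=16
  Job 3: p=12, C=28
  Job 4: p=13, C=41
  Job 5: p=15, C=56
Total completion time = 6 + 16 + 28 + 41 + 56 = 147

147


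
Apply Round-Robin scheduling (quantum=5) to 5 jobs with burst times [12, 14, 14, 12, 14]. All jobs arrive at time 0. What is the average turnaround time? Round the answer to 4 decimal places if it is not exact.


Time quantum = 5
Execution trace:
  J1 runs 5 units, time = 5
  J2 runs 5 units, time = 10
  J3 runs 5 units, time = 15
  J4 runs 5 units, time = 20
  J5 runs 5 units, time = 25
  J1 runs 5 units, time = 30
  J2 runs 5 units, time = 35
  J3 runs 5 units, time = 40
  J4 runs 5 units, time = 45
  J5 runs 5 units, time = 50
  J1 runs 2 units, time = 52
  J2 runs 4 units, time = 56
  J3 runs 4 units, time = 60
  J4 runs 2 units, time = 62
  J5 runs 4 units, time = 66
Finish times: [52, 56, 60, 62, 66]
Average turnaround = 296/5 = 59.2

59.2


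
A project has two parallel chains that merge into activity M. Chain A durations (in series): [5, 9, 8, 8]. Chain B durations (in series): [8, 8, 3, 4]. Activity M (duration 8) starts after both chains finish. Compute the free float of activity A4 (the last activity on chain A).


ES(A4) = sum of predecessors on chain A = 22
EF(A4) = ES + duration = 22 + 8 = 30
Successor of A4 is M. ES(M) = max(sum(A), sum(B)) = max(30, 23) = 30
Free float = ES(successor) - EF(current) = 30 - 30 = 0

0


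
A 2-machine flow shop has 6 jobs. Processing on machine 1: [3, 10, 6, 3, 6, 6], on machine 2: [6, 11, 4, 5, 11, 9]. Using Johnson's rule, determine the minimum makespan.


Apply Johnson's rule:
  Group 1 (a <= b): [(1, 3, 6), (4, 3, 5), (5, 6, 11), (6, 6, 9), (2, 10, 11)]
  Group 2 (a > b): [(3, 6, 4)]
Optimal job order: [1, 4, 5, 6, 2, 3]
Schedule:
  Job 1: M1 done at 3, M2 done at 9
  Job 4: M1 done at 6, M2 done at 14
  Job 5: M1 done at 12, M2 done at 25
  Job 6: M1 done at 18, M2 done at 34
  Job 2: M1 done at 28, M2 done at 45
  Job 3: M1 done at 34, M2 done at 49
Makespan = 49

49


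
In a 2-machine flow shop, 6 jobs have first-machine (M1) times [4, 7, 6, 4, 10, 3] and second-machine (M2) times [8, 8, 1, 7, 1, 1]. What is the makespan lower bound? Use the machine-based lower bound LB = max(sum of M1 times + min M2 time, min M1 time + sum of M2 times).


LB1 = sum(M1 times) + min(M2 times) = 34 + 1 = 35
LB2 = min(M1 times) + sum(M2 times) = 3 + 26 = 29
Lower bound = max(LB1, LB2) = max(35, 29) = 35

35


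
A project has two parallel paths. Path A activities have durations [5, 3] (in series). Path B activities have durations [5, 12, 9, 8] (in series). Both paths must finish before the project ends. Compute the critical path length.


Path A total = 5 + 3 = 8
Path B total = 5 + 12 + 9 + 8 = 34
Critical path = longest path = max(8, 34) = 34

34


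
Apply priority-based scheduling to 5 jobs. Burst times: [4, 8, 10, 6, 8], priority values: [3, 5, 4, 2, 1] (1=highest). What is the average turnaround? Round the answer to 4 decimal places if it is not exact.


Sort by priority (ascending = highest first):
Order: [(1, 8), (2, 6), (3, 4), (4, 10), (5, 8)]
Completion times:
  Priority 1, burst=8, C=8
  Priority 2, burst=6, C=14
  Priority 3, burst=4, C=18
  Priority 4, burst=10, C=28
  Priority 5, burst=8, C=36
Average turnaround = 104/5 = 20.8

20.8


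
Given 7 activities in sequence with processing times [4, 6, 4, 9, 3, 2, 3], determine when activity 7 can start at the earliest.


Activity 7 starts after activities 1 through 6 complete.
Predecessor durations: [4, 6, 4, 9, 3, 2]
ES = 4 + 6 + 4 + 9 + 3 + 2 = 28

28


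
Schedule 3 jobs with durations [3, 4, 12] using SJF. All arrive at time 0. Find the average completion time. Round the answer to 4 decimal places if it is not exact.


SJF order (ascending): [3, 4, 12]
Completion times:
  Job 1: burst=3, C=3
  Job 2: burst=4, C=7
  Job 3: burst=12, C=19
Average completion = 29/3 = 9.6667

9.6667


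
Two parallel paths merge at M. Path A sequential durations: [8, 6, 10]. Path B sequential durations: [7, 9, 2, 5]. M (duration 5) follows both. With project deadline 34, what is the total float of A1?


Forward pass: ES(A1) = sum of predecessors on chain A = 0
EF = ES + duration = 0 + 8 = 8
Backward pass: LF(M) = deadline = 34; LS(M) = 34 - 5 = 29
LF(A1) = LS(M) - sum(successors on chain A) = 29 - 16 = 13
LS = LF - duration = 13 - 8 = 5
Total float = LS - ES = 5 - 0 = 5

5


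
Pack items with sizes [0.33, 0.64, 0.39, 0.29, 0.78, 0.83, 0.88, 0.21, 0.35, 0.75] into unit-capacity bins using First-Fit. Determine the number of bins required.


Place items sequentially using First-Fit:
  Item 0.33 -> new Bin 1
  Item 0.64 -> Bin 1 (now 0.97)
  Item 0.39 -> new Bin 2
  Item 0.29 -> Bin 2 (now 0.68)
  Item 0.78 -> new Bin 3
  Item 0.83 -> new Bin 4
  Item 0.88 -> new Bin 5
  Item 0.21 -> Bin 2 (now 0.89)
  Item 0.35 -> new Bin 6
  Item 0.75 -> new Bin 7
Total bins used = 7

7


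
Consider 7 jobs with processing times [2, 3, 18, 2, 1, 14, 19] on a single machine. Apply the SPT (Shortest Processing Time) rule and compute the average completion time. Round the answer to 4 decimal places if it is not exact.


Sort jobs by processing time (SPT order): [1, 2, 2, 3, 14, 18, 19]
Compute completion times sequentially:
  Job 1: processing = 1, completes at 1
  Job 2: processing = 2, completes at 3
  Job 3: processing = 2, completes at 5
  Job 4: processing = 3, completes at 8
  Job 5: processing = 14, completes at 22
  Job 6: processing = 18, completes at 40
  Job 7: processing = 19, completes at 59
Sum of completion times = 138
Average completion time = 138/7 = 19.7143

19.7143


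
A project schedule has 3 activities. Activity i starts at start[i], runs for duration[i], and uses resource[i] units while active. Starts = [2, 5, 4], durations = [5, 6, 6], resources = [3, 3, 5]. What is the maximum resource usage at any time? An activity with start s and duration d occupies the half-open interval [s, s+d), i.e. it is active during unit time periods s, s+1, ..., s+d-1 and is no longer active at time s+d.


Each activity i is active on [start_i, start_i + duration_i).
Compute total resource usage per time slot:
  t=0: active resources = [], total = 0
  t=1: active resources = [], total = 0
  t=2: active resources = [3], total = 3
  t=3: active resources = [3], total = 3
  t=4: active resources = [3, 5], total = 8
  t=5: active resources = [3, 3, 5], total = 11
  t=6: active resources = [3, 3, 5], total = 11
  t=7: active resources = [3, 5], total = 8
  t=8: active resources = [3, 5], total = 8
  t=9: active resources = [3, 5], total = 8
  t=10: active resources = [3], total = 3
Peak resource demand = 11

11


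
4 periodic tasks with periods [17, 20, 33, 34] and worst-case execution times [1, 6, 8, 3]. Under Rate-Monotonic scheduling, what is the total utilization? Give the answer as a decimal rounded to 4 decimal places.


Compute individual utilizations (exact fractions):
  Task 1: C/T = 1/17 (approx. 0.0588)
  Task 2: C/T = 6/20 = 3/10 (approx. 0.3)
  Task 3: C/T = 8/33 (approx. 0.2424)
  Task 4: C/T = 3/34 (approx. 0.0882)
Total utilization U = 1/17 + 3/10 + 8/33 + 3/34 = 1934/2805
Rounded to 4 decimal places: U = 0.6895
RM (Liu & Layland) bound for 4 tasks = 0.756828; compare with U = 1934/2805 (approx. 0.689483)
U <= bound, so schedulable by RM sufficient condition.

0.6895


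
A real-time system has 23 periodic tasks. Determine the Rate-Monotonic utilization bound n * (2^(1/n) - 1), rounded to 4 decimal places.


Compute 2^(1/23) = 1.0305955448
Subtract 1: 1.0305955448 - 1 = 0.0305955448
Multiply by n: 23 * 0.0305955448 = 0.7036975304
Round to 4 dp: 0.7037

0.7037


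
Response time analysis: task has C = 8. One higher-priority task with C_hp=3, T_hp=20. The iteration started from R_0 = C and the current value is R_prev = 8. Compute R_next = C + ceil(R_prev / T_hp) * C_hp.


R_next = C + ceil(R_prev / T_hp) * C_hp
ceil(8 / 20) = ceil(0.4) = 1
Interference = 1 * 3 = 3
R_next = 8 + 3 = 11

11


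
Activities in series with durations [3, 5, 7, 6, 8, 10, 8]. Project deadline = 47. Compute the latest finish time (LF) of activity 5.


LF(activity 5) = deadline - sum of successor durations
Successors: activities 6 through 7 with durations [10, 8]
Sum of successor durations = 18
LF = 47 - 18 = 29

29


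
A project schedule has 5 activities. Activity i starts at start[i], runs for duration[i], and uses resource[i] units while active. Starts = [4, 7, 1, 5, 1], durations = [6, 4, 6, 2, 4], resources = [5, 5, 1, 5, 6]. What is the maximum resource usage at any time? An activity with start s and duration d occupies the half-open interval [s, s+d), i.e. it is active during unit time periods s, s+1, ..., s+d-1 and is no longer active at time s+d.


Each activity i is active on [start_i, start_i + duration_i).
Compute total resource usage per time slot:
  t=0: active resources = [], total = 0
  t=1: active resources = [1, 6], total = 7
  t=2: active resources = [1, 6], total = 7
  t=3: active resources = [1, 6], total = 7
  t=4: active resources = [5, 1, 6], total = 12
  t=5: active resources = [5, 1, 5], total = 11
  t=6: active resources = [5, 1, 5], total = 11
  t=7: active resources = [5, 5], total = 10
  t=8: active resources = [5, 5], total = 10
  t=9: active resources = [5, 5], total = 10
  t=10: active resources = [5], total = 5
Peak resource demand = 12

12


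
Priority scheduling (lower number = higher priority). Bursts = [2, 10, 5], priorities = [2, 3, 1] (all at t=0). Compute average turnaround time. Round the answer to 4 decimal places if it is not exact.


Sort by priority (ascending = highest first):
Order: [(1, 5), (2, 2), (3, 10)]
Completion times:
  Priority 1, burst=5, C=5
  Priority 2, burst=2, C=7
  Priority 3, burst=10, C=17
Average turnaround = 29/3 = 9.6667

9.6667


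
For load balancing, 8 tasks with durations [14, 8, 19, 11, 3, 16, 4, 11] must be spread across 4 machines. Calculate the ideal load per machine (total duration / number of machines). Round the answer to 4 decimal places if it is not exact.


Total processing time = 14 + 8 + 19 + 11 + 3 + 16 + 4 + 11 = 86
Number of machines = 4
Ideal balanced load = 86 / 4 = 21.5

21.5


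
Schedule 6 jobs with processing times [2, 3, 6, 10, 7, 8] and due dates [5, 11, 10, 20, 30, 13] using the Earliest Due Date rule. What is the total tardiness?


Sort by due date (EDD order): [(2, 5), (6, 10), (3, 11), (8, 13), (10, 20), (7, 30)]
Compute completion times and tardiness:
  Job 1: p=2, d=5, C=2, tardiness=max(0,2-5)=0
  Job 2: p=6, d=10, C=8, tardiness=max(0,8-10)=0
  Job 3: p=3, d=11, C=11, tardiness=max(0,11-11)=0
  Job 4: p=8, d=13, C=19, tardiness=max(0,19-13)=6
  Job 5: p=10, d=20, C=29, tardiness=max(0,29-20)=9
  Job 6: p=7, d=30, C=36, tardiness=max(0,36-30)=6
Total tardiness = 21

21


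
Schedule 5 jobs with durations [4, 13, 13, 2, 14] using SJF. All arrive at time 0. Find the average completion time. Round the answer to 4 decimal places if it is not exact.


SJF order (ascending): [2, 4, 13, 13, 14]
Completion times:
  Job 1: burst=2, C=2
  Job 2: burst=4, C=6
  Job 3: burst=13, C=19
  Job 4: burst=13, C=32
  Job 5: burst=14, C=46
Average completion = 105/5 = 21.0

21.0


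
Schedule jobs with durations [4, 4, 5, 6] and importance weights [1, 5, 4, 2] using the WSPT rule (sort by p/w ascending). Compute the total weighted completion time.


Compute p/w ratios and sort ascending (WSPT): [(4, 5), (5, 4), (6, 2), (4, 1)]
Compute weighted completion times:
  Job (p=4,w=5): C=4, w*C=5*4=20
  Job (p=5,w=4): C=9, w*C=4*9=36
  Job (p=6,w=2): C=15, w*C=2*15=30
  Job (p=4,w=1): C=19, w*C=1*19=19
Total weighted completion time = 105

105


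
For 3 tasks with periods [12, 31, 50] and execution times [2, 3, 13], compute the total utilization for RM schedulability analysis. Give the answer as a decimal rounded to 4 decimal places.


Compute individual utilizations (exact fractions):
  Task 1: C/T = 2/12 = 1/6 (approx. 0.1667)
  Task 2: C/T = 3/31 (approx. 0.0968)
  Task 3: C/T = 13/50 (approx. 0.26)
Total utilization U = 1/6 + 3/31 + 13/50 = 1217/2325
Rounded to 4 decimal places: U = 0.5234
RM (Liu & Layland) bound for 3 tasks = 0.779763; compare with U = 1217/2325 (approx. 0.523441)
U <= bound, so schedulable by RM sufficient condition.

0.5234


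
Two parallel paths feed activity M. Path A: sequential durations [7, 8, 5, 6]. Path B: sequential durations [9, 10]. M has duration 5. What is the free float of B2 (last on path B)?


ES(B2) = sum of predecessors on chain B = 9
EF(B2) = ES + duration = 9 + 10 = 19
Successor of B2 is M. ES(M) = max(sum(A), sum(B)) = max(26, 19) = 26
Free float = ES(successor) - EF(current) = 26 - 19 = 7

7


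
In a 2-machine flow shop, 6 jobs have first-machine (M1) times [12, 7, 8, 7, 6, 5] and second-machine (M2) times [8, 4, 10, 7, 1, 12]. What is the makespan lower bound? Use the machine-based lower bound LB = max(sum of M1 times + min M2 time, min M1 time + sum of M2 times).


LB1 = sum(M1 times) + min(M2 times) = 45 + 1 = 46
LB2 = min(M1 times) + sum(M2 times) = 5 + 42 = 47
Lower bound = max(LB1, LB2) = max(46, 47) = 47

47


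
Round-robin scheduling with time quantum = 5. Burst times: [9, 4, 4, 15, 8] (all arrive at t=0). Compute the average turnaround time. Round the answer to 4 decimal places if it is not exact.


Time quantum = 5
Execution trace:
  J1 runs 5 units, time = 5
  J2 runs 4 units, time = 9
  J3 runs 4 units, time = 13
  J4 runs 5 units, time = 18
  J5 runs 5 units, time = 23
  J1 runs 4 units, time = 27
  J4 runs 5 units, time = 32
  J5 runs 3 units, time = 35
  J4 runs 5 units, time = 40
Finish times: [27, 9, 13, 40, 35]
Average turnaround = 124/5 = 24.8

24.8


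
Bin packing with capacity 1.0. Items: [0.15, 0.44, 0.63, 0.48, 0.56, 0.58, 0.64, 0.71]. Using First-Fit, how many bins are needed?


Place items sequentially using First-Fit:
  Item 0.15 -> new Bin 1
  Item 0.44 -> Bin 1 (now 0.59)
  Item 0.63 -> new Bin 2
  Item 0.48 -> new Bin 3
  Item 0.56 -> new Bin 4
  Item 0.58 -> new Bin 5
  Item 0.64 -> new Bin 6
  Item 0.71 -> new Bin 7
Total bins used = 7

7


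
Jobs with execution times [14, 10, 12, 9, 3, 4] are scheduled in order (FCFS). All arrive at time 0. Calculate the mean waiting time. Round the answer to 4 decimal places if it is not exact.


FCFS order (as given): [14, 10, 12, 9, 3, 4]
Waiting times:
  Job 1: wait = 0
  Job 2: wait = 14
  Job 3: wait = 24
  Job 4: wait = 36
  Job 5: wait = 45
  Job 6: wait = 48
Sum of waiting times = 167
Average waiting time = 167/6 = 27.8333

27.8333


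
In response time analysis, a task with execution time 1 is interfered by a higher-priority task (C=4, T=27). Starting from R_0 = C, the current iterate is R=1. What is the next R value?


R_next = C + ceil(R_prev / T_hp) * C_hp
ceil(1 / 27) = ceil(0.037) = 1
Interference = 1 * 4 = 4
R_next = 1 + 4 = 5

5


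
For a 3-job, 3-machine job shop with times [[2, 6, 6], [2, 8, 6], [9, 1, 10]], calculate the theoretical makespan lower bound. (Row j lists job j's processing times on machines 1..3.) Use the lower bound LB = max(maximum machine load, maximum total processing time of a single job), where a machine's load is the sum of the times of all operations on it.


Machine loads:
  Machine 1: 2 + 2 + 9 = 13
  Machine 2: 6 + 8 + 1 = 15
  Machine 3: 6 + 6 + 10 = 22
Max machine load = 22
Job totals:
  Job 1: 14
  Job 2: 16
  Job 3: 20
Max job total = 20
Lower bound = max(22, 20) = 22

22


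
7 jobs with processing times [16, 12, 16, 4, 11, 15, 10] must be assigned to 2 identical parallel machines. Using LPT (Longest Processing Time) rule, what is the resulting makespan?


Sort jobs in decreasing order (LPT): [16, 16, 15, 12, 11, 10, 4]
Assign each job to the least loaded machine:
  Machine 1: jobs [16, 15, 10], load = 41
  Machine 2: jobs [16, 12, 11, 4], load = 43
Makespan = max load = 43

43


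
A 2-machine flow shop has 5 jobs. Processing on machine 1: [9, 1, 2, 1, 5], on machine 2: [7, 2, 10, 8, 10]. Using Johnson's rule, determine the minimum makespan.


Apply Johnson's rule:
  Group 1 (a <= b): [(2, 1, 2), (4, 1, 8), (3, 2, 10), (5, 5, 10)]
  Group 2 (a > b): [(1, 9, 7)]
Optimal job order: [2, 4, 3, 5, 1]
Schedule:
  Job 2: M1 done at 1, M2 done at 3
  Job 4: M1 done at 2, M2 done at 11
  Job 3: M1 done at 4, M2 done at 21
  Job 5: M1 done at 9, M2 done at 31
  Job 1: M1 done at 18, M2 done at 38
Makespan = 38

38


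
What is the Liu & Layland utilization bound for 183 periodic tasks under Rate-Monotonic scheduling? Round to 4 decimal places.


Compute 2^(1/183) = 1.0037948719
Subtract 1: 1.0037948719 - 1 = 0.0037948719
Multiply by n: 183 * 0.0037948719 = 0.6944615577
Round to 4 dp: 0.6945

0.6945


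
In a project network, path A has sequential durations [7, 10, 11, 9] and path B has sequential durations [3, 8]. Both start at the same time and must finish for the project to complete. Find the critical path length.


Path A total = 7 + 10 + 11 + 9 = 37
Path B total = 3 + 8 = 11
Critical path = longest path = max(37, 11) = 37

37


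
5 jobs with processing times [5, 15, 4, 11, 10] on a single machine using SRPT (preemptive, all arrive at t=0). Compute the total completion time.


Since all jobs arrive at t=0, SRPT equals SPT ordering.
SPT order: [4, 5, 10, 11, 15]
Completion times:
  Job 1: p=4, C=4
  Job 2: p=5, C=9
  Job 3: p=10, C=19
  Job 4: p=11, C=30
  Job 5: p=15, C=45
Total completion time = 4 + 9 + 19 + 30 + 45 = 107

107


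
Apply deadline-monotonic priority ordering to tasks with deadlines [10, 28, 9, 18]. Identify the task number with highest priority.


Sort tasks by relative deadline (ascending):
  Task 3: deadline = 9
  Task 1: deadline = 10
  Task 4: deadline = 18
  Task 2: deadline = 28
Priority order (highest first): [3, 1, 4, 2]
Highest priority task = 3

3


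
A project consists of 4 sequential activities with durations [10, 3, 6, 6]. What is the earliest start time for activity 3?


Activity 3 starts after activities 1 through 2 complete.
Predecessor durations: [10, 3]
ES = 10 + 3 = 13

13


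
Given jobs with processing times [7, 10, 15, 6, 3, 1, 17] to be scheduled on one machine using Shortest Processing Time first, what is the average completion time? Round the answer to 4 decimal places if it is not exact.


Sort jobs by processing time (SPT order): [1, 3, 6, 7, 10, 15, 17]
Compute completion times sequentially:
  Job 1: processing = 1, completes at 1
  Job 2: processing = 3, completes at 4
  Job 3: processing = 6, completes at 10
  Job 4: processing = 7, completes at 17
  Job 5: processing = 10, completes at 27
  Job 6: processing = 15, completes at 42
  Job 7: processing = 17, completes at 59
Sum of completion times = 160
Average completion time = 160/7 = 22.8571

22.8571


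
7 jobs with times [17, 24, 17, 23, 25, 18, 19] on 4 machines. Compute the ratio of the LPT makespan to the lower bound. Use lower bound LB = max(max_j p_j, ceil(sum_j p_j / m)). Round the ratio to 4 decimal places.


LPT order: [25, 24, 23, 19, 18, 17, 17]
Machine loads after assignment: [25, 41, 40, 37]
LPT makespan = 41
Lower bound = max(max_job, ceil(total/4)) = max(25, 36) = 36
Ratio = 41 / 36 = 1.1389

1.1389


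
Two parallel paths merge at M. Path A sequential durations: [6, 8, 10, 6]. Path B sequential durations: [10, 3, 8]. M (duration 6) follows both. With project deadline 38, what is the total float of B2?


Forward pass: ES(B2) = sum of predecessors on chain B = 10
EF = ES + duration = 10 + 3 = 13
Backward pass: LF(M) = deadline = 38; LS(M) = 38 - 6 = 32
LF(B2) = LS(M) - sum(successors on chain B) = 32 - 8 = 24
LS = LF - duration = 24 - 3 = 21
Total float = LS - ES = 21 - 10 = 11

11


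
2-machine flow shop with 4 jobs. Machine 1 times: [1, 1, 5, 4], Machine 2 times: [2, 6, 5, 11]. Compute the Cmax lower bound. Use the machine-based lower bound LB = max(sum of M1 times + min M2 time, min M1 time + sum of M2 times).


LB1 = sum(M1 times) + min(M2 times) = 11 + 2 = 13
LB2 = min(M1 times) + sum(M2 times) = 1 + 24 = 25
Lower bound = max(LB1, LB2) = max(13, 25) = 25

25


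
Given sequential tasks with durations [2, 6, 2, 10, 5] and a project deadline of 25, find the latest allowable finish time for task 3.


LF(activity 3) = deadline - sum of successor durations
Successors: activities 4 through 5 with durations [10, 5]
Sum of successor durations = 15
LF = 25 - 15 = 10

10


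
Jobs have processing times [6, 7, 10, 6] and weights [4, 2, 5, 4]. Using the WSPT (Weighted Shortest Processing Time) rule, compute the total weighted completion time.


Compute p/w ratios and sort ascending (WSPT): [(6, 4), (6, 4), (10, 5), (7, 2)]
Compute weighted completion times:
  Job (p=6,w=4): C=6, w*C=4*6=24
  Job (p=6,w=4): C=12, w*C=4*12=48
  Job (p=10,w=5): C=22, w*C=5*22=110
  Job (p=7,w=2): C=29, w*C=2*29=58
Total weighted completion time = 240

240


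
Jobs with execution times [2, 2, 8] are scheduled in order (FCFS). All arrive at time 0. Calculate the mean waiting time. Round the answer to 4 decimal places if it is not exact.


FCFS order (as given): [2, 2, 8]
Waiting times:
  Job 1: wait = 0
  Job 2: wait = 2
  Job 3: wait = 4
Sum of waiting times = 6
Average waiting time = 6/3 = 2.0

2.0


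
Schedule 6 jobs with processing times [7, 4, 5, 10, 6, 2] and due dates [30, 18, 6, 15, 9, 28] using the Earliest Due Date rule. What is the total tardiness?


Sort by due date (EDD order): [(5, 6), (6, 9), (10, 15), (4, 18), (2, 28), (7, 30)]
Compute completion times and tardiness:
  Job 1: p=5, d=6, C=5, tardiness=max(0,5-6)=0
  Job 2: p=6, d=9, C=11, tardiness=max(0,11-9)=2
  Job 3: p=10, d=15, C=21, tardiness=max(0,21-15)=6
  Job 4: p=4, d=18, C=25, tardiness=max(0,25-18)=7
  Job 5: p=2, d=28, C=27, tardiness=max(0,27-28)=0
  Job 6: p=7, d=30, C=34, tardiness=max(0,34-30)=4
Total tardiness = 19

19


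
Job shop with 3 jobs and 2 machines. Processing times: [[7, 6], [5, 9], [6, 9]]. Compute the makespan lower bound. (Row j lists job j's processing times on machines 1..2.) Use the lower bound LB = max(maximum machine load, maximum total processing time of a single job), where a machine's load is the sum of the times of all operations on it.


Machine loads:
  Machine 1: 7 + 5 + 6 = 18
  Machine 2: 6 + 9 + 9 = 24
Max machine load = 24
Job totals:
  Job 1: 13
  Job 2: 14
  Job 3: 15
Max job total = 15
Lower bound = max(24, 15) = 24

24


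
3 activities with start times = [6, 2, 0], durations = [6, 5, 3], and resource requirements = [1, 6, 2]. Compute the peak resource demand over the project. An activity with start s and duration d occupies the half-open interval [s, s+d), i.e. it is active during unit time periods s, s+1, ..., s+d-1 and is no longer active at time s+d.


Each activity i is active on [start_i, start_i + duration_i).
Compute total resource usage per time slot:
  t=0: active resources = [2], total = 2
  t=1: active resources = [2], total = 2
  t=2: active resources = [6, 2], total = 8
  t=3: active resources = [6], total = 6
  t=4: active resources = [6], total = 6
  t=5: active resources = [6], total = 6
  t=6: active resources = [1, 6], total = 7
  t=7: active resources = [1], total = 1
  t=8: active resources = [1], total = 1
  t=9: active resources = [1], total = 1
  t=10: active resources = [1], total = 1
  t=11: active resources = [1], total = 1
Peak resource demand = 8

8


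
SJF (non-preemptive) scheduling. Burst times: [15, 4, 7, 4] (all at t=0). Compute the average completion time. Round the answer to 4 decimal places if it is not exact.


SJF order (ascending): [4, 4, 7, 15]
Completion times:
  Job 1: burst=4, C=4
  Job 2: burst=4, C=8
  Job 3: burst=7, C=15
  Job 4: burst=15, C=30
Average completion = 57/4 = 14.25

14.25


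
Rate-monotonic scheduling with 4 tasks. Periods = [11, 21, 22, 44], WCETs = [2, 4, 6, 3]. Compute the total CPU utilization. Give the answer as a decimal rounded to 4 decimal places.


Compute individual utilizations (exact fractions):
  Task 1: C/T = 2/11 (approx. 0.1818)
  Task 2: C/T = 4/21 (approx. 0.1905)
  Task 3: C/T = 6/22 = 3/11 (approx. 0.2727)
  Task 4: C/T = 3/44 (approx. 0.0682)
Total utilization U = 2/11 + 4/21 + 3/11 + 3/44 = 659/924
Rounded to 4 decimal places: U = 0.7132
RM (Liu & Layland) bound for 4 tasks = 0.756828; compare with U = 659/924 (approx. 0.713203)
U <= bound, so schedulable by RM sufficient condition.

0.7132


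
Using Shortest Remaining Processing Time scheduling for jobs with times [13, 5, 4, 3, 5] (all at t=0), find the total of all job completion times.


Since all jobs arrive at t=0, SRPT equals SPT ordering.
SPT order: [3, 4, 5, 5, 13]
Completion times:
  Job 1: p=3, C=3
  Job 2: p=4, C=7
  Job 3: p=5, C=12
  Job 4: p=5, C=17
  Job 5: p=13, C=30
Total completion time = 3 + 7 + 12 + 17 + 30 = 69

69


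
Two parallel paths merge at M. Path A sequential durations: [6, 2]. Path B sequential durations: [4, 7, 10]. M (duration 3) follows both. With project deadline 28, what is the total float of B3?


Forward pass: ES(B3) = sum of predecessors on chain B = 11
EF = ES + duration = 11 + 10 = 21
Backward pass: LF(M) = deadline = 28; LS(M) = 28 - 3 = 25
LF(B3) = LS(M) - sum(successors on chain B) = 25 - 0 = 25
LS = LF - duration = 25 - 10 = 15
Total float = LS - ES = 15 - 11 = 4

4


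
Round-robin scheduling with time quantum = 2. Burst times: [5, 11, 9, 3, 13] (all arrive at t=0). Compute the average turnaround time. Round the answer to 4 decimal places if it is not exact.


Time quantum = 2
Execution trace:
  J1 runs 2 units, time = 2
  J2 runs 2 units, time = 4
  J3 runs 2 units, time = 6
  J4 runs 2 units, time = 8
  J5 runs 2 units, time = 10
  J1 runs 2 units, time = 12
  J2 runs 2 units, time = 14
  J3 runs 2 units, time = 16
  J4 runs 1 units, time = 17
  J5 runs 2 units, time = 19
  J1 runs 1 units, time = 20
  J2 runs 2 units, time = 22
  J3 runs 2 units, time = 24
  J5 runs 2 units, time = 26
  J2 runs 2 units, time = 28
  J3 runs 2 units, time = 30
  J5 runs 2 units, time = 32
  J2 runs 2 units, time = 34
  J3 runs 1 units, time = 35
  J5 runs 2 units, time = 37
  J2 runs 1 units, time = 38
  J5 runs 2 units, time = 40
  J5 runs 1 units, time = 41
Finish times: [20, 38, 35, 17, 41]
Average turnaround = 151/5 = 30.2

30.2


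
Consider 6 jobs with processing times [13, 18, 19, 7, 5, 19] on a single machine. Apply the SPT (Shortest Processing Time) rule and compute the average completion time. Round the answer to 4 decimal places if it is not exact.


Sort jobs by processing time (SPT order): [5, 7, 13, 18, 19, 19]
Compute completion times sequentially:
  Job 1: processing = 5, completes at 5
  Job 2: processing = 7, completes at 12
  Job 3: processing = 13, completes at 25
  Job 4: processing = 18, completes at 43
  Job 5: processing = 19, completes at 62
  Job 6: processing = 19, completes at 81
Sum of completion times = 228
Average completion time = 228/6 = 38.0

38.0


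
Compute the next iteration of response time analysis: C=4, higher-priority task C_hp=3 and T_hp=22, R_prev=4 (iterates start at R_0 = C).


R_next = C + ceil(R_prev / T_hp) * C_hp
ceil(4 / 22) = ceil(0.1818) = 1
Interference = 1 * 3 = 3
R_next = 4 + 3 = 7

7


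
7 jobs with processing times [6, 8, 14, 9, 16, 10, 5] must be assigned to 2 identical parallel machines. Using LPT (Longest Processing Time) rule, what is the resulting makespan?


Sort jobs in decreasing order (LPT): [16, 14, 10, 9, 8, 6, 5]
Assign each job to the least loaded machine:
  Machine 1: jobs [16, 9, 6, 5], load = 36
  Machine 2: jobs [14, 10, 8], load = 32
Makespan = max load = 36

36


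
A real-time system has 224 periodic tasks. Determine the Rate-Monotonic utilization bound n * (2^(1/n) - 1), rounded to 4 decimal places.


Compute 2^(1/224) = 1.0030991997
Subtract 1: 1.0030991997 - 1 = 0.0030991997
Multiply by n: 224 * 0.0030991997 = 0.6942207328
Round to 4 dp: 0.6942

0.6942


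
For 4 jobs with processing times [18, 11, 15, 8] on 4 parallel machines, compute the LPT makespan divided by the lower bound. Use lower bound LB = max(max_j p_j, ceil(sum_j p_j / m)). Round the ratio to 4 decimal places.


LPT order: [18, 15, 11, 8]
Machine loads after assignment: [18, 15, 11, 8]
LPT makespan = 18
Lower bound = max(max_job, ceil(total/4)) = max(18, 13) = 18
Ratio = 18 / 18 = 1.0

1.0


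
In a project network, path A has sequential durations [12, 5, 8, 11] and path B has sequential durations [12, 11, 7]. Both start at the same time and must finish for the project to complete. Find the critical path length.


Path A total = 12 + 5 + 8 + 11 = 36
Path B total = 12 + 11 + 7 = 30
Critical path = longest path = max(36, 30) = 36

36
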